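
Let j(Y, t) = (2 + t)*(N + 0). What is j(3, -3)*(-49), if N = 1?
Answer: 49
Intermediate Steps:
j(Y, t) = 2 + t (j(Y, t) = (2 + t)*(1 + 0) = (2 + t)*1 = 2 + t)
j(3, -3)*(-49) = (2 - 3)*(-49) = -1*(-49) = 49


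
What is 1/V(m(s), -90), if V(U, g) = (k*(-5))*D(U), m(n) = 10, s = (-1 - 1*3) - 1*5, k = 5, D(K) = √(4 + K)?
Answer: -√14/350 ≈ -0.010690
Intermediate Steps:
s = -9 (s = (-1 - 3) - 5 = -4 - 5 = -9)
V(U, g) = -25*√(4 + U) (V(U, g) = (5*(-5))*√(4 + U) = -25*√(4 + U))
1/V(m(s), -90) = 1/(-25*√(4 + 10)) = 1/(-25*√14) = -√14/350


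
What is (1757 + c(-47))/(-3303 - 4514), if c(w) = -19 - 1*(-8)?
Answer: -1746/7817 ≈ -0.22336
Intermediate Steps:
c(w) = -11 (c(w) = -19 + 8 = -11)
(1757 + c(-47))/(-3303 - 4514) = (1757 - 11)/(-3303 - 4514) = 1746/(-7817) = 1746*(-1/7817) = -1746/7817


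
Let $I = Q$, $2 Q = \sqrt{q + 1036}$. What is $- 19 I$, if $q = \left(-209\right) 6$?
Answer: $- \frac{19 i \sqrt{218}}{2} \approx - 140.27 i$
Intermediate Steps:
$q = -1254$
$Q = \frac{i \sqrt{218}}{2}$ ($Q = \frac{\sqrt{-1254 + 1036}}{2} = \frac{\sqrt{-218}}{2} = \frac{i \sqrt{218}}{2} \approx 7.3824 i$)
$I = \frac{i \sqrt{218}}{2} \approx 7.3824 i$
$- 19 I = - 19 \frac{i \sqrt{218}}{2} = - \frac{19 i \sqrt{218}}{2}$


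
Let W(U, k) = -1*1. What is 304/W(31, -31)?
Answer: -304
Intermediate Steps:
W(U, k) = -1
304/W(31, -31) = 304/(-1) = 304*(-1) = -304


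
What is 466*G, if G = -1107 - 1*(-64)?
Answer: -486038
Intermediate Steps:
G = -1043 (G = -1107 + 64 = -1043)
466*G = 466*(-1043) = -486038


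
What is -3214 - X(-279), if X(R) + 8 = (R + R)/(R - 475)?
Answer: -1208941/377 ≈ -3206.7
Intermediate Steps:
X(R) = -8 + 2*R/(-475 + R) (X(R) = -8 + (R + R)/(R - 475) = -8 + (2*R)/(-475 + R) = -8 + 2*R/(-475 + R))
-3214 - X(-279) = -3214 - 2*(1900 - 3*(-279))/(-475 - 279) = -3214 - 2*(1900 + 837)/(-754) = -3214 - 2*(-1)*2737/754 = -3214 - 1*(-2737/377) = -3214 + 2737/377 = -1208941/377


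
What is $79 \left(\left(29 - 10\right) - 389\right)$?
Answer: $-29230$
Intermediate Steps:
$79 \left(\left(29 - 10\right) - 389\right) = 79 \left(19 - 389\right) = 79 \left(-370\right) = -29230$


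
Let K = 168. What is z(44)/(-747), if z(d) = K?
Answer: -56/249 ≈ -0.22490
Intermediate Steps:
z(d) = 168
z(44)/(-747) = 168/(-747) = 168*(-1/747) = -56/249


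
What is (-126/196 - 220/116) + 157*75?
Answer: 4779619/406 ≈ 11772.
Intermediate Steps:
(-126/196 - 220/116) + 157*75 = (-126*1/196 - 220*1/116) + 11775 = (-9/14 - 55/29) + 11775 = -1031/406 + 11775 = 4779619/406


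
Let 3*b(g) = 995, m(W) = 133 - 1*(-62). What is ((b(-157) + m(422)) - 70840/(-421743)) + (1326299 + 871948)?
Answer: 44157974921/20083 ≈ 2.1988e+6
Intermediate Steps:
m(W) = 195 (m(W) = 133 + 62 = 195)
b(g) = 995/3 (b(g) = (⅓)*995 = 995/3)
((b(-157) + m(422)) - 70840/(-421743)) + (1326299 + 871948) = ((995/3 + 195) - 70840/(-421743)) + (1326299 + 871948) = (1580/3 - 70840*(-1/421743)) + 2198247 = (1580/3 + 10120/60249) + 2198247 = 10580420/20083 + 2198247 = 44157974921/20083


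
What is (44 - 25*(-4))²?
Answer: 20736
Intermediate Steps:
(44 - 25*(-4))² = (44 + 100)² = 144² = 20736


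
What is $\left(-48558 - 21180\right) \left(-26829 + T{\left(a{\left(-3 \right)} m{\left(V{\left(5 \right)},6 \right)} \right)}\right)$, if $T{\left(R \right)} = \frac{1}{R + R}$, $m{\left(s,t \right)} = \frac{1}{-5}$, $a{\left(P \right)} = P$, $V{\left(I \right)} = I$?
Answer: $1870942687$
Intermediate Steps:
$m{\left(s,t \right)} = - \frac{1}{5}$
$T{\left(R \right)} = \frac{1}{2 R}$
$\left(-48558 - 21180\right) \left(-26829 + T{\left(a{\left(-3 \right)} m{\left(V{\left(5 \right)},6 \right)} \right)}\right) = \left(-48558 - 21180\right) \left(-26829 + \frac{1}{2 \left(\left(-3\right) \left(- \frac{1}{5}\right)\right)}\right) = - 69738 \left(-26829 + \frac{1}{2 \cdot \frac{3}{5}}\right) = - 69738 \left(-26829 + \frac{1}{2} \cdot \frac{5}{3}\right) = - 69738 \left(-26829 + \frac{5}{6}\right) = \left(-69738\right) \left(- \frac{160969}{6}\right) = 1870942687$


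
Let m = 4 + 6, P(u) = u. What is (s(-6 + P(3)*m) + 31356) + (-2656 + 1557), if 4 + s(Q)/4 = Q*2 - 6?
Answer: 30409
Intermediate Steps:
m = 10
s(Q) = -40 + 8*Q (s(Q) = -16 + 4*(Q*2 - 6) = -16 + 4*(2*Q - 6) = -16 + 4*(-6 + 2*Q) = -16 + (-24 + 8*Q) = -40 + 8*Q)
(s(-6 + P(3)*m) + 31356) + (-2656 + 1557) = ((-40 + 8*(-6 + 3*10)) + 31356) + (-2656 + 1557) = ((-40 + 8*(-6 + 30)) + 31356) - 1099 = ((-40 + 8*24) + 31356) - 1099 = ((-40 + 192) + 31356) - 1099 = (152 + 31356) - 1099 = 31508 - 1099 = 30409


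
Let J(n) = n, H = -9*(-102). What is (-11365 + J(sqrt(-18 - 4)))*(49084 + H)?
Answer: -568272730 + 50002*I*sqrt(22) ≈ -5.6827e+8 + 2.3453e+5*I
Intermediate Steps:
H = 918
(-11365 + J(sqrt(-18 - 4)))*(49084 + H) = (-11365 + sqrt(-18 - 4))*(49084 + 918) = (-11365 + sqrt(-22))*50002 = (-11365 + I*sqrt(22))*50002 = -568272730 + 50002*I*sqrt(22)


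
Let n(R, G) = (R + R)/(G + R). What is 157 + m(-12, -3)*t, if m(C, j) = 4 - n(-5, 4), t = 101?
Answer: -449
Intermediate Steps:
n(R, G) = 2*R/(G + R) (n(R, G) = (2*R)/(G + R) = 2*R/(G + R))
m(C, j) = -6 (m(C, j) = 4 - 2*(-5)/(4 - 5) = 4 - 2*(-5)/(-1) = 4 - 2*(-5)*(-1) = 4 - 1*10 = 4 - 10 = -6)
157 + m(-12, -3)*t = 157 - 6*101 = 157 - 606 = -449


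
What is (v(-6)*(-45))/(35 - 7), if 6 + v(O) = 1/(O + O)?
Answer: 1095/112 ≈ 9.7768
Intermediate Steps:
v(O) = -6 + 1/(2*O) (v(O) = -6 + 1/(O + O) = -6 + 1/(2*O))
(v(-6)*(-45))/(35 - 7) = ((-6 + (1/2)/(-6))*(-45))/(35 - 7) = ((-6 + (1/2)*(-1/6))*(-45))/28 = ((-6 - 1/12)*(-45))*(1/28) = -73/12*(-45)*(1/28) = (1095/4)*(1/28) = 1095/112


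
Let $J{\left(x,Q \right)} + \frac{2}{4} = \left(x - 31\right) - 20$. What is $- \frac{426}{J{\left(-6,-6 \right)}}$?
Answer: $\frac{852}{115} \approx 7.4087$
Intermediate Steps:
$J{\left(x,Q \right)} = - \frac{103}{2} + x$ ($J{\left(x,Q \right)} = - \frac{1}{2} + \left(\left(x - 31\right) - 20\right) = - \frac{1}{2} + \left(\left(-31 + x\right) - 20\right) = - \frac{1}{2} + \left(-51 + x\right) = - \frac{103}{2} + x$)
$- \frac{426}{J{\left(-6,-6 \right)}} = - \frac{426}{- \frac{103}{2} - 6} = - \frac{426}{- \frac{115}{2}} = \left(-426\right) \left(- \frac{2}{115}\right) = \frac{852}{115}$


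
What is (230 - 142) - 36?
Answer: 52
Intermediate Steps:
(230 - 142) - 36 = 88 - 36 = 52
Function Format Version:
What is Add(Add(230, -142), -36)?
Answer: 52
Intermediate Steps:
Add(Add(230, -142), -36) = Add(88, -36) = 52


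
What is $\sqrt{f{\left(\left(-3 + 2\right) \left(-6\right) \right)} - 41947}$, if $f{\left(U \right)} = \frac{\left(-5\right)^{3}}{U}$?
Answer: $\frac{i \sqrt{1510842}}{6} \approx 204.86 i$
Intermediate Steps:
$f{\left(U \right)} = - \frac{125}{U}$
$\sqrt{f{\left(\left(-3 + 2\right) \left(-6\right) \right)} - 41947} = \sqrt{- \frac{125}{\left(-3 + 2\right) \left(-6\right)} - 41947} = \sqrt{- \frac{125}{\left(-1\right) \left(-6\right)} - 41947} = \sqrt{- \frac{125}{6} - 41947} = \sqrt{- \frac{251807}{6}} = \frac{i \sqrt{1510842}}{6}$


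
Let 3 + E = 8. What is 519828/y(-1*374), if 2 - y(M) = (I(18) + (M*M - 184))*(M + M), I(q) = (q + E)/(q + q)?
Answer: 4678452/940410863 ≈ 0.0049749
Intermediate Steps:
E = 5 (E = -3 + 8 = 5)
I(q) = (5 + q)/(2*q) (I(q) = (q + 5)/(q + q) = (5 + q)/((2*q)) = (5 + q)*(1/(2*q)) = (5 + q)/(2*q))
y(M) = 2 - 2*M*(-6601/36 + M²) (y(M) = 2 - ((½)*(5 + 18)/18 + (M*M - 184))*(M + M) = 2 - ((½)*(1/18)*23 + (M² - 184))*2*M = 2 - (23/36 + (-184 + M²))*2*M = 2 - (-6601/36 + M²)*2*M = 2 - 2*M*(-6601/36 + M²))
519828/y(-1*374) = 519828/(2 - 2*(-1*374)³ + 6601*(-1*374)/18) = 519828/(2 - 2*(-374)³ + (6601/18)*(-374)) = 519828/(2 - 2*(-52313624) - 1234387/9) = 519828/(2 + 104627248 - 1234387/9) = 519828/(940410863/9) = 519828*(9/940410863) = 4678452/940410863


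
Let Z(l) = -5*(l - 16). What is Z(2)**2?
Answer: 4900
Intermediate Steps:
Z(l) = 80 - 5*l (Z(l) = -5*(-16 + l) = 80 - 5*l)
Z(2)**2 = (80 - 5*2)**2 = (80 - 10)**2 = 70**2 = 4900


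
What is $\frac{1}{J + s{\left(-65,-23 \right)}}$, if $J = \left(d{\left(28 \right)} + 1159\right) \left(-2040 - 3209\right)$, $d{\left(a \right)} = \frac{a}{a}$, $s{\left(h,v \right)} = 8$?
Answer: $- \frac{1}{6088832} \approx -1.6424 \cdot 10^{-7}$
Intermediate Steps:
$d{\left(a \right)} = 1$
$J = -6088840$ ($J = \left(1 + 1159\right) \left(-2040 - 3209\right) = 1160 \left(-5249\right) = -6088840$)
$\frac{1}{J + s{\left(-65,-23 \right)}} = \frac{1}{-6088840 + 8} = \frac{1}{-6088832} = - \frac{1}{6088832}$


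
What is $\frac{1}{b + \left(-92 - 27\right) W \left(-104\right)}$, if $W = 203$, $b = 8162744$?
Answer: $\frac{1}{10675072} \approx 9.3676 \cdot 10^{-8}$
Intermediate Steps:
$\frac{1}{b + \left(-92 - 27\right) W \left(-104\right)} = \frac{1}{8162744 + \left(-92 - 27\right) 203 \left(-104\right)} = \frac{1}{8162744 + \left(-119\right) 203 \left(-104\right)} = \frac{1}{8162744 - -2512328} = \frac{1}{8162744 + 2512328} = \frac{1}{10675072}$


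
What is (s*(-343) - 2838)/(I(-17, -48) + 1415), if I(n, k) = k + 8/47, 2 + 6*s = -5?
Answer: -687469/385542 ≈ -1.7831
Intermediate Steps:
s = -7/6 (s = -1/3 + (1/6)*(-5) = -1/3 - 5/6 = -7/6 ≈ -1.1667)
I(n, k) = 8/47 + k (I(n, k) = k + 8*(1/47) = k + 8/47 = 8/47 + k)
(s*(-343) - 2838)/(I(-17, -48) + 1415) = (-7/6*(-343) - 2838)/((8/47 - 48) + 1415) = (2401/6 - 2838)/(-2248/47 + 1415) = -14627/(6*64257/47) = -14627/6*47/64257 = -687469/385542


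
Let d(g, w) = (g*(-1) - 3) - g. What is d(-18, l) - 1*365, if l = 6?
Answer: -332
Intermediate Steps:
d(g, w) = -3 - 2*g (d(g, w) = (-g - 3) - g = (-3 - g) - g = -3 - 2*g)
d(-18, l) - 1*365 = (-3 - 2*(-18)) - 1*365 = (-3 + 36) - 365 = 33 - 365 = -332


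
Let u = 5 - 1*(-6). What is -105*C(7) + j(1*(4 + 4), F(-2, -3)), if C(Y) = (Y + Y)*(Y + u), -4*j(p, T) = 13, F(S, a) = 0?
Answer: -105853/4 ≈ -26463.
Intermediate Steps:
u = 11 (u = 5 + 6 = 11)
j(p, T) = -13/4 (j(p, T) = -¼*13 = -13/4)
C(Y) = 2*Y*(11 + Y) (C(Y) = (Y + Y)*(Y + 11) = (2*Y)*(11 + Y) = 2*Y*(11 + Y))
-105*C(7) + j(1*(4 + 4), F(-2, -3)) = -210*7*(11 + 7) - 13/4 = -210*7*18 - 13/4 = -105*252 - 13/4 = -26460 - 13/4 = -105853/4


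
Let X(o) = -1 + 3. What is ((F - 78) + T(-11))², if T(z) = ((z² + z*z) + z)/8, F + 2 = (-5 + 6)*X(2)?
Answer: 154449/64 ≈ 2413.3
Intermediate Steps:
X(o) = 2
F = 0 (F = -2 + (-5 + 6)*2 = -2 + 1*2 = -2 + 2 = 0)
T(z) = z²/4 + z/8 (T(z) = ((z² + z²) + z)*(⅛) = (2*z² + z)*(⅛) = (z + 2*z²)*(⅛) = z²/4 + z/8)
((F - 78) + T(-11))² = ((0 - 78) + (⅛)*(-11)*(1 + 2*(-11)))² = (-78 + (⅛)*(-11)*(1 - 22))² = (-78 + (⅛)*(-11)*(-21))² = (-78 + 231/8)² = (-393/8)² = 154449/64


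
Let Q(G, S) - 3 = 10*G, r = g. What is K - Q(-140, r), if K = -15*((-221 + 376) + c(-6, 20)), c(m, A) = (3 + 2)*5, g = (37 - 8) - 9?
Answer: -1303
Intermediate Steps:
g = 20 (g = 29 - 9 = 20)
c(m, A) = 25 (c(m, A) = 5*5 = 25)
r = 20
Q(G, S) = 3 + 10*G
K = -2700 (K = -15*((-221 + 376) + 25) = -15*(155 + 25) = -15*180 = -2700)
K - Q(-140, r) = -2700 - (3 + 10*(-140)) = -2700 - (3 - 1400) = -2700 - 1*(-1397) = -2700 + 1397 = -1303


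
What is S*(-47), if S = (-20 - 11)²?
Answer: -45167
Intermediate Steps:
S = 961 (S = (-31)² = 961)
S*(-47) = 961*(-47) = -45167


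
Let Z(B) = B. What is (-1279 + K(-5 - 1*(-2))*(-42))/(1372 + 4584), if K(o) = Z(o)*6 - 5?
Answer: -313/5956 ≈ -0.052552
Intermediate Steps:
K(o) = -5 + 6*o (K(o) = o*6 - 5 = 6*o - 5 = -5 + 6*o)
(-1279 + K(-5 - 1*(-2))*(-42))/(1372 + 4584) = (-1279 + (-5 + 6*(-5 - 1*(-2)))*(-42))/(1372 + 4584) = (-1279 + (-5 + 6*(-5 + 2))*(-42))/5956 = (-1279 + (-5 + 6*(-3))*(-42))*(1/5956) = (-1279 + (-5 - 18)*(-42))*(1/5956) = (-1279 - 23*(-42))*(1/5956) = (-1279 + 966)*(1/5956) = -313*1/5956 = -313/5956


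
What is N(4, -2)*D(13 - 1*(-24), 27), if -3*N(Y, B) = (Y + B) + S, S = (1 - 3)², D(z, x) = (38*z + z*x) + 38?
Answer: -4886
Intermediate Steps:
D(z, x) = 38 + 38*z + x*z (D(z, x) = (38*z + x*z) + 38 = 38 + 38*z + x*z)
S = 4 (S = (-2)² = 4)
N(Y, B) = -4/3 - B/3 - Y/3 (N(Y, B) = -((Y + B) + 4)/3 = -((B + Y) + 4)/3 = -(4 + B + Y)/3 = -4/3 - B/3 - Y/3)
N(4, -2)*D(13 - 1*(-24), 27) = (-4/3 - ⅓*(-2) - ⅓*4)*(38 + 38*(13 - 1*(-24)) + 27*(13 - 1*(-24))) = (-4/3 + ⅔ - 4/3)*(38 + 38*(13 + 24) + 27*(13 + 24)) = -2*(38 + 38*37 + 27*37) = -2*(38 + 1406 + 999) = -2*2443 = -4886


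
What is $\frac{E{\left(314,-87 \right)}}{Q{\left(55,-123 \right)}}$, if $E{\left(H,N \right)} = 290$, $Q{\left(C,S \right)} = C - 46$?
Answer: $\frac{290}{9} \approx 32.222$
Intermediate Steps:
$Q{\left(C,S \right)} = -46 + C$
$\frac{E{\left(314,-87 \right)}}{Q{\left(55,-123 \right)}} = \frac{290}{-46 + 55} = \frac{290}{9}$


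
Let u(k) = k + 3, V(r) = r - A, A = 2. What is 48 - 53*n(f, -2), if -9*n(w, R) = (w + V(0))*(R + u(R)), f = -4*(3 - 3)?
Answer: 538/9 ≈ 59.778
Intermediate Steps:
V(r) = -2 + r (V(r) = r - 1*2 = r - 2 = -2 + r)
u(k) = 3 + k
f = 0 (f = -4*0 = 0)
n(w, R) = -(-2 + w)*(3 + 2*R)/9 (n(w, R) = -(w + (-2 + 0))*(R + (3 + R))/9 = -(w - 2)*(3 + 2*R)/9 = -(-2 + w)*(3 + 2*R)/9)
48 - 53*n(f, -2) = 48 - 53*(2/3 + (4/9)*(-2) - 1/9*(-2)*0 - 1/9*0*(3 - 2)) = 48 - 53*(2/3 - 8/9 + 0 - 1/9*0*1) = 48 - 53*(2/3 - 8/9 + 0 + 0) = 48 - 53*(-2/9) = 48 + 106/9 = 538/9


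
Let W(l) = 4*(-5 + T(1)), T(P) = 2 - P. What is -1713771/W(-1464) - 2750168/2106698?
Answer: 1805176967735/16853584 ≈ 1.0711e+5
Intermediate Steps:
W(l) = -16 (W(l) = 4*(-5 + (2 - 1*1)) = 4*(-5 + (2 - 1)) = 4*(-5 + 1) = 4*(-4) = -16)
-1713771/W(-1464) - 2750168/2106698 = -1713771/(-16) - 2750168/2106698 = -1713771*(-1/16) - 2750168*1/2106698 = 1713771/16 - 1375084/1053349 = 1805176967735/16853584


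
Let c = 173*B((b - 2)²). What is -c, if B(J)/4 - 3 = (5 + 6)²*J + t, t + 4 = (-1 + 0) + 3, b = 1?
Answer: -84424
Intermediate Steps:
t = -2 (t = -4 + ((-1 + 0) + 3) = -4 + (-1 + 3) = -4 + 2 = -2)
B(J) = 4 + 484*J (B(J) = 12 + 4*((5 + 6)²*J - 2) = 12 + 4*(11²*J - 2) = 12 + 4*(121*J - 2) = 12 + 4*(-2 + 121*J) = 12 + (-8 + 484*J) = 4 + 484*J)
c = 84424 (c = 173*(4 + 484*(1 - 2)²) = 173*(4 + 484*(-1)²) = 173*(4 + 484*1) = 173*(4 + 484) = 173*488 = 84424)
-c = -1*84424 = -84424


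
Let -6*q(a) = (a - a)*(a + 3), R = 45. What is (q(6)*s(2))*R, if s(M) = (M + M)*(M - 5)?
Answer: 0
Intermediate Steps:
s(M) = 2*M*(-5 + M) (s(M) = (2*M)*(-5 + M) = 2*M*(-5 + M))
q(a) = 0 (q(a) = -(a - a)*(a + 3)/6 = -0*(3 + a) = -⅙*0 = 0)
(q(6)*s(2))*R = (0*(2*2*(-5 + 2)))*45 = (0*(2*2*(-3)))*45 = (0*(-12))*45 = 0*45 = 0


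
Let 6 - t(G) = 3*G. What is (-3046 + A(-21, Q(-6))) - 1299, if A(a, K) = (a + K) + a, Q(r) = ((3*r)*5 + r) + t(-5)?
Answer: -4462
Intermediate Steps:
t(G) = 6 - 3*G
Q(r) = 21 + 16*r (Q(r) = ((3*r)*5 + r) + (6 - 3*(-5)) = (15*r + r) + (6 + 15) = 16*r + 21 = 21 + 16*r)
A(a, K) = K + 2*a (A(a, K) = (K + a) + a = K + 2*a)
(-3046 + A(-21, Q(-6))) - 1299 = (-3046 + ((21 + 16*(-6)) + 2*(-21))) - 1299 = (-3046 + ((21 - 96) - 42)) - 1299 = (-3046 + (-75 - 42)) - 1299 = (-3046 - 117) - 1299 = -3163 - 1299 = -4462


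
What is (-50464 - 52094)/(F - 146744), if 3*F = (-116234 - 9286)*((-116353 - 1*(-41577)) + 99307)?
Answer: 51279/513261892 ≈ 9.9908e-5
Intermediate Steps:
F = -1026377040 (F = ((-116234 - 9286)*((-116353 - 1*(-41577)) + 99307))/3 = (-125520*((-116353 + 41577) + 99307))/3 = (-125520*(-74776 + 99307))/3 = (-125520*24531)/3 = (⅓)*(-3079131120) = -1026377040)
(-50464 - 52094)/(F - 146744) = (-50464 - 52094)/(-1026377040 - 146744) = -102558/(-1026523784) = -102558*(-1/1026523784) = 51279/513261892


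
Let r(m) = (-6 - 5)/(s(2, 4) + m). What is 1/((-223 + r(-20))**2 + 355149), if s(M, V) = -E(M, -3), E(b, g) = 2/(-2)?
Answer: 361/146067865 ≈ 2.4715e-6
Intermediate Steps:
E(b, g) = -1 (E(b, g) = 2*(-1/2) = -1)
s(M, V) = 1 (s(M, V) = -1*(-1) = 1)
r(m) = -11/(1 + m) (r(m) = (-6 - 5)/(1 + m) = -11/(1 + m))
1/((-223 + r(-20))**2 + 355149) = 1/((-223 - 11/(1 - 20))**2 + 355149) = 1/((-223 - 11/(-19))**2 + 355149) = 1/((-223 - 11*(-1/19))**2 + 355149) = 1/((-223 + 11/19)**2 + 355149) = 1/((-4226/19)**2 + 355149) = 1/(17859076/361 + 355149) = 1/(146067865/361) = 361/146067865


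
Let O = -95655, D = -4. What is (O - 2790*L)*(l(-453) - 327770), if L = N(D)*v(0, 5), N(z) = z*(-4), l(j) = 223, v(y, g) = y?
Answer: 31331508285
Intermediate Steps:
N(z) = -4*z
L = 0 (L = -4*(-4)*0 = 16*0 = 0)
(O - 2790*L)*(l(-453) - 327770) = (-95655 - 2790*0)*(223 - 327770) = (-95655 + 0)*(-327547) = -95655*(-327547) = 31331508285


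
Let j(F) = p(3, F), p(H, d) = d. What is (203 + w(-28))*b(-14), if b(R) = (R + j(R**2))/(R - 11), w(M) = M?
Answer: -1274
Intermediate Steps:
j(F) = F
b(R) = (R + R**2)/(-11 + R) (b(R) = (R + R**2)/(R - 11) = (R + R**2)/(-11 + R))
(203 + w(-28))*b(-14) = (203 - 28)*(-14*(1 - 14)/(-11 - 14)) = 175*(-14*(-13)/(-25)) = 175*(-14*(-1/25)*(-13)) = 175*(-182/25) = -1274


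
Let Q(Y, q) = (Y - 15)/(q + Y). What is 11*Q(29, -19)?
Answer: 77/5 ≈ 15.400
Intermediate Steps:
Q(Y, q) = (-15 + Y)/(Y + q)
11*Q(29, -19) = 11*((-15 + 29)/(29 - 19)) = 11*(14/10) = 11*((1/10)*14) = 11*(7/5) = 77/5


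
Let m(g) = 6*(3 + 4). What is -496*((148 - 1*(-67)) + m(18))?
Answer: -127472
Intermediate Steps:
m(g) = 42 (m(g) = 6*7 = 42)
-496*((148 - 1*(-67)) + m(18)) = -496*((148 - 1*(-67)) + 42) = -496*((148 + 67) + 42) = -496*(215 + 42) = -496*257 = -127472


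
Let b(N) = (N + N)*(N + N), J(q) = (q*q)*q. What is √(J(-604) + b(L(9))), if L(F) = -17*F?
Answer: 2*I*√55063807 ≈ 14841.0*I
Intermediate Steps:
J(q) = q³ (J(q) = q²*q = q³)
b(N) = 4*N² (b(N) = (2*N)*(2*N) = 4*N²)
√(J(-604) + b(L(9))) = √((-604)³ + 4*(-17*9)²) = √(-220348864 + 4*(-153)²) = √(-220348864 + 4*23409) = √(-220348864 + 93636) = √(-220255228) = 2*I*√55063807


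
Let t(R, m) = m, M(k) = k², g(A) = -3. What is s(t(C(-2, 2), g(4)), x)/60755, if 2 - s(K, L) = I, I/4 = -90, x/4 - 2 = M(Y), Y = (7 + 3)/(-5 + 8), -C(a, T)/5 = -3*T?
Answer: 362/60755 ≈ 0.0059584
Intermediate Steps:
C(a, T) = 15*T (C(a, T) = -(-15)*T = 15*T)
Y = 10/3 ≈ 3.3333
x = 472/9 (x = 8 + 4*(10/3)² = 8 + 4*(100/9) = 8 + 400/9 = 472/9 ≈ 52.444)
I = -360 (I = 4*(-90) = -360)
s(K, L) = 362 (s(K, L) = 2 - 1*(-360) = 2 + 360 = 362)
s(t(C(-2, 2), g(4)), x)/60755 = 362/60755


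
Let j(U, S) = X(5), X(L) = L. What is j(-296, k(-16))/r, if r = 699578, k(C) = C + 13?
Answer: 5/699578 ≈ 7.1472e-6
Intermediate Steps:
k(C) = 13 + C
j(U, S) = 5
j(-296, k(-16))/r = 5/699578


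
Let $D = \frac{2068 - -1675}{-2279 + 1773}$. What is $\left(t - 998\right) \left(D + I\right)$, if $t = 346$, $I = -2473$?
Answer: $\frac{409156406}{253} \approx 1.6172 \cdot 10^{6}$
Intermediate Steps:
$D = - \frac{3743}{506}$ ($D = \frac{2068 + 1675}{-506} = 3743 \left(- \frac{1}{506}\right) = - \frac{3743}{506} \approx -7.3972$)
$\left(t - 998\right) \left(D + I\right) = \left(346 - 998\right) \left(- \frac{3743}{506} - 2473\right) = \left(-652\right) \left(- \frac{1255081}{506}\right) = \frac{409156406}{253}$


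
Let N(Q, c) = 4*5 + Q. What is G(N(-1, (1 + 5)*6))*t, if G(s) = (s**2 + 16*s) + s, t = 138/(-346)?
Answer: -47196/173 ≈ -272.81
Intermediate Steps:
N(Q, c) = 20 + Q
t = -69/173 (t = 138*(-1/346) = -69/173 ≈ -0.39884)
G(s) = s**2 + 17*s
G(N(-1, (1 + 5)*6))*t = ((20 - 1)*(17 + (20 - 1)))*(-69/173) = (19*(17 + 19))*(-69/173) = (19*36)*(-69/173) = 684*(-69/173) = -47196/173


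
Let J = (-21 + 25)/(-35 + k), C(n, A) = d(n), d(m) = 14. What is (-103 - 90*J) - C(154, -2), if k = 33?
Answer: 63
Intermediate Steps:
C(n, A) = 14
J = -2 (J = (-21 + 25)/(-35 + 33) = 4/(-2) = 4*(-½) = -2)
(-103 - 90*J) - C(154, -2) = (-103 - 90*(-2)) - 1*14 = (-103 + 180) - 14 = 77 - 14 = 63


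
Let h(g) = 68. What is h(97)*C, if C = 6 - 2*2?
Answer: 136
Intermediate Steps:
C = 2 (C = 6 - 4 = 2)
h(97)*C = 68*2 = 136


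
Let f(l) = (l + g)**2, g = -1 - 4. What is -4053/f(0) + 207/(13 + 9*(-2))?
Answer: -5088/25 ≈ -203.52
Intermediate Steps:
g = -5
f(l) = (-5 + l)**2 (f(l) = (l - 5)**2 = (-5 + l)**2)
-4053/f(0) + 207/(13 + 9*(-2)) = -4053/(-5 + 0)**2 + 207/(13 + 9*(-2)) = -4053/((-5)**2) + 207/(13 - 18) = -4053/25 + 207/(-5) = -4053*1/25 + 207*(-1/5) = -4053/25 - 207/5 = -5088/25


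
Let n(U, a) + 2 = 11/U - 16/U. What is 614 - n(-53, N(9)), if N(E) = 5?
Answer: 32643/53 ≈ 615.91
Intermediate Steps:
n(U, a) = -2 - 5/U (n(U, a) = -2 + (11/U - 16/U) = -2 - 5/U)
614 - n(-53, N(9)) = 614 - (-2 - 5/(-53)) = 614 - (-2 - 5*(-1/53)) = 614 - (-2 + 5/53) = 614 - 1*(-101/53) = 614 + 101/53 = 32643/53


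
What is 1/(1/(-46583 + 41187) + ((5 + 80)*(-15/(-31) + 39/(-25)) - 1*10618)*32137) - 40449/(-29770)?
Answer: 11643533193977193179/8569506883382660670 ≈ 1.3587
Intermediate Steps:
1/(1/(-46583 + 41187) + ((5 + 80)*(-15/(-31) + 39/(-25)) - 1*10618)*32137) - 40449/(-29770) = (1/32137)/(1/(-5396) + (85*(-15*(-1/31) + 39*(-1/25)) - 10618)) - 40449*(-1/29770) = (1/32137)/(-1/5396 + (85*(15/31 - 39/25) - 10618)) + 40449/29770 = (1/32137)/(-1/5396 + (85*(-834/775) - 10618)) + 40449/29770 = (1/32137)/(-1/5396 + (-14178/155 - 10618)) + 40449/29770 = (1/32137)/(-1/5396 - 1659968/155) + 40449/29770 = (1/32137)/(-8957187483/836380) + 40449/29770 = -836380/8957187483*1/32137 + 40449/29770 = -836380/287857134141171 + 40449/29770 = 11643533193977193179/8569506883382660670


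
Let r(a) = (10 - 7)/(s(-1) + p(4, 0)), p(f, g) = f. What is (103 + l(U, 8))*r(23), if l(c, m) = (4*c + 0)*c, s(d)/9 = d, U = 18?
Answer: -4197/5 ≈ -839.40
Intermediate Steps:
s(d) = 9*d
l(c, m) = 4*c**2 (l(c, m) = (4*c)*c = 4*c**2)
r(a) = -3/5 (r(a) = (10 - 7)/(9*(-1) + 4) = 3/(-9 + 4) = 3/(-5) = 3*(-1/5) = -3/5)
(103 + l(U, 8))*r(23) = (103 + 4*18**2)*(-3/5) = (103 + 4*324)*(-3/5) = (103 + 1296)*(-3/5) = 1399*(-3/5) = -4197/5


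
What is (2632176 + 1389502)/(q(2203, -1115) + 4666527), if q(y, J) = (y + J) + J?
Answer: 2010839/2333250 ≈ 0.86182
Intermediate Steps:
q(y, J) = y + 2*J (q(y, J) = (J + y) + J = y + 2*J)
(2632176 + 1389502)/(q(2203, -1115) + 4666527) = (2632176 + 1389502)/((2203 + 2*(-1115)) + 4666527) = 4021678/((2203 - 2230) + 4666527) = 4021678/(-27 + 4666527) = 4021678/4666500 = 4021678*(1/4666500) = 2010839/2333250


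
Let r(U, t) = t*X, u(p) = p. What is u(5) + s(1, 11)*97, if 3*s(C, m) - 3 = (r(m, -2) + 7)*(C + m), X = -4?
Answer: 5922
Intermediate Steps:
r(U, t) = -4*t (r(U, t) = t*(-4) = -4*t)
s(C, m) = 1 + 5*C + 5*m (s(C, m) = 1 + ((-4*(-2) + 7)*(C + m))/3 = 1 + ((8 + 7)*(C + m))/3 = 1 + (15*(C + m))/3 = 1 + (15*C + 15*m)/3 = 1 + (5*C + 5*m) = 1 + 5*C + 5*m)
u(5) + s(1, 11)*97 = 5 + (1 + 5*1 + 5*11)*97 = 5 + (1 + 5 + 55)*97 = 5 + 61*97 = 5 + 5917 = 5922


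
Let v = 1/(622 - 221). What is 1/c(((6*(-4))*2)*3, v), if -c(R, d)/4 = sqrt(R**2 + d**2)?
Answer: -401*sqrt(3334369537)/13337478148 ≈ -0.0017361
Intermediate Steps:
v = 1/401 ≈ 0.0024938
c(R, d) = -4*sqrt(R**2 + d**2)
1/c(((6*(-4))*2)*3, v) = 1/(-4*sqrt((((6*(-4))*2)*3)**2 + (1/401)**2)) = 1/(-4*sqrt((-24*2*3)**2 + 1/160801)) = 1/(-4*sqrt((-48*3)**2 + 1/160801)) = 1/(-4*sqrt((-144)**2 + 1/160801)) = 1/(-4*sqrt(20736 + 1/160801)) = 1/(-4*sqrt(3334369537)/401) = -401*sqrt(3334369537)/13337478148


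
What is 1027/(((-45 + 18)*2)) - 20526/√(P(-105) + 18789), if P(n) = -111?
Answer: -1027/54 - 311*√18678/283 ≈ -169.21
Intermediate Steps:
1027/(((-45 + 18)*2)) - 20526/√(P(-105) + 18789) = 1027/(((-45 + 18)*2)) - 20526/√(-111 + 18789) = 1027/((-27*2)) - 20526*√18678/18678 = 1027/(-54) - 311*√18678/283 = 1027*(-1/54) - 311*√18678/283 = -1027/54 - 311*√18678/283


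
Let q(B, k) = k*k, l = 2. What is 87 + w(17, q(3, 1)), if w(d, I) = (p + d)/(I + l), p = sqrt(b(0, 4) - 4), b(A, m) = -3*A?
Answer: 278/3 + 2*I/3 ≈ 92.667 + 0.66667*I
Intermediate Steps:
p = 2*I (p = sqrt(-3*0 - 4) = sqrt(0 - 4) = sqrt(-4) = 2*I ≈ 2.0*I)
q(B, k) = k**2
w(d, I) = (d + 2*I)/(2 + I) (w(d, I) = (2*I + d)/(I + 2) = (d + 2*I)/(2 + I))
87 + w(17, q(3, 1)) = 87 + (17 + 2*I)/(2 + 1**2) = 87 + (17 + 2*I)/(2 + 1) = 87 + (17 + 2*I)/3 = 87 + (17/3 + 2*I/3) = 278/3 + 2*I/3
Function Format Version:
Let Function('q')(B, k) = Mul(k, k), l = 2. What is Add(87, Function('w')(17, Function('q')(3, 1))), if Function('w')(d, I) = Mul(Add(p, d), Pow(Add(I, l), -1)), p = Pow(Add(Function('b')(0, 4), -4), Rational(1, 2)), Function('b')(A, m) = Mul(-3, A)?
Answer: Add(Rational(278, 3), Mul(Rational(2, 3), I)) ≈ Add(92.667, Mul(0.66667, I))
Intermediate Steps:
p = Mul(2, I) (p = Pow(Add(Mul(-3, 0), -4), Rational(1, 2)) = Pow(Add(0, -4), Rational(1, 2)) = Pow(-4, Rational(1, 2)) = Mul(2, I) ≈ Mul(2.0000, I))
Function('q')(B, k) = Pow(k, 2)
Function('w')(d, I) = Mul(Pow(Add(2, I), -1), Add(d, Mul(2, I))) (Function('w')(d, I) = Mul(Add(Mul(2, I), d), Pow(Add(I, 2), -1)) = Mul(Add(d, Mul(2, I)), Pow(Add(2, I), -1)) = Mul(Pow(Add(2, I), -1), Add(d, Mul(2, I))))
Add(87, Function('w')(17, Function('q')(3, 1))) = Add(87, Mul(Pow(Add(2, Pow(1, 2)), -1), Add(17, Mul(2, I)))) = Add(87, Mul(Pow(Add(2, 1), -1), Add(17, Mul(2, I)))) = Add(87, Mul(Pow(3, -1), Add(17, Mul(2, I)))) = Add(87, Mul(Rational(1, 3), Add(17, Mul(2, I)))) = Add(87, Add(Rational(17, 3), Mul(Rational(2, 3), I))) = Add(Rational(278, 3), Mul(Rational(2, 3), I))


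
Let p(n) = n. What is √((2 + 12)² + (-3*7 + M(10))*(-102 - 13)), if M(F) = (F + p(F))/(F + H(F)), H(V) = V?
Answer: 8*√39 ≈ 49.960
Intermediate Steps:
M(F) = 1 (M(F) = (F + F)/(F + F) = (2*F)/((2*F)) = (2*F)*(1/(2*F)) = 1)
√((2 + 12)² + (-3*7 + M(10))*(-102 - 13)) = √((2 + 12)² + (-3*7 + 1)*(-102 - 13)) = √(14² + (-21 + 1)*(-115)) = √(196 - 20*(-115)) = √(196 + 2300) = √2496 = 8*√39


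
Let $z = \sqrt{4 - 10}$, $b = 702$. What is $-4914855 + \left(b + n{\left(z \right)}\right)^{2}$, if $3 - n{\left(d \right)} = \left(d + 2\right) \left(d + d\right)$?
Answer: $-4400862 - 5736 i \sqrt{6} \approx -4.4009 \cdot 10^{6} - 14050.0 i$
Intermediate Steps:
$z = i \sqrt{6}$ ($z = \sqrt{-6} = i \sqrt{6} \approx 2.4495 i$)
$n{\left(d \right)} = 3 - 2 d \left(2 + d\right)$ ($n{\left(d \right)} = 3 - \left(d + 2\right) \left(d + d\right) = 3 - \left(2 + d\right) 2 d = 3 - 2 d \left(2 + d\right)$)
$-4914855 + \left(b + n{\left(z \right)}\right)^{2} = -4914855 + \left(702 - \left(-3 - 12 + 4 i \sqrt{6}\right)\right)^{2} = -4914855 + \left(702 - \left(-15 + 4 i \sqrt{6}\right)\right)^{2} = -4914855 + \left(702 + \left(3 - 4 i \sqrt{6} + 12\right)\right)^{2} = -4914855 + \left(702 + \left(15 - 4 i \sqrt{6}\right)\right)^{2} = -4914855 + \left(717 - 4 i \sqrt{6}\right)^{2}$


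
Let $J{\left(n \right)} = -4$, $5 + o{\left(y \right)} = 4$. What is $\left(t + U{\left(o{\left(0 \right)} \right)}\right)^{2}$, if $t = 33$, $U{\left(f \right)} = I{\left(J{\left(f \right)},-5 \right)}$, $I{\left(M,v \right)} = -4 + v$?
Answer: $576$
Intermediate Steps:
$o{\left(y \right)} = -1$ ($o{\left(y \right)} = -5 + 4 = -1$)
$U{\left(f \right)} = -9$ ($U{\left(f \right)} = -4 - 5 = -9$)
$\left(t + U{\left(o{\left(0 \right)} \right)}\right)^{2} = \left(33 - 9\right)^{2} = 24^{2} = 576$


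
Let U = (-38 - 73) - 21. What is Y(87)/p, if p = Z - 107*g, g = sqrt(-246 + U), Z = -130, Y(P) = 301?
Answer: -19565/2172311 + 96621*I*sqrt(42)/4344622 ≈ -0.0090065 + 0.14413*I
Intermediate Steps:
U = -132 (U = -111 - 21 = -132)
g = 3*I*sqrt(42) (g = sqrt(-246 - 132) = sqrt(-378) = 3*I*sqrt(42) ≈ 19.442*I)
p = -130 - 321*I*sqrt(42) ≈ -130.0 - 2080.3*I
Y(87)/p = 301/(-130 - 321*I*sqrt(42))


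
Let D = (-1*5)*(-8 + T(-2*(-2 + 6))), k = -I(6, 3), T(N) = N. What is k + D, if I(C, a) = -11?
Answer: 91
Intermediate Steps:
k = 11 (k = -1*(-11) = 11)
D = 80 (D = (-1*5)*(-8 - 2*(-2 + 6)) = -5*(-8 - 2*4) = -5*(-8 - 8) = -5*(-16) = 80)
k + D = 11 + 80 = 91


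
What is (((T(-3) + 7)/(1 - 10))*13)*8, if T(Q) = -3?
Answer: -416/9 ≈ -46.222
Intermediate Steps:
(((T(-3) + 7)/(1 - 10))*13)*8 = (((-3 + 7)/(1 - 10))*13)*8 = ((4/(-9))*13)*8 = ((4*(-⅑))*13)*8 = -4/9*13*8 = -52/9*8 = -416/9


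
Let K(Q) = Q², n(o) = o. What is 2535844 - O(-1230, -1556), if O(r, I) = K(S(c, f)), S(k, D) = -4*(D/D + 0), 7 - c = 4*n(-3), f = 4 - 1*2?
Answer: 2535828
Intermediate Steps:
f = 2 (f = 4 - 2 = 2)
c = 19 (c = 7 - 4*(-3) = 7 - 1*(-12) = 7 + 12 = 19)
S(k, D) = -4 (S(k, D) = -4*(1 + 0) = -4*1 = -4)
O(r, I) = 16 (O(r, I) = (-4)² = 16)
2535844 - O(-1230, -1556) = 2535844 - 1*16 = 2535844 - 16 = 2535828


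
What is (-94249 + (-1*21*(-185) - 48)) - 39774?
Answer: -130186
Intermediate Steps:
(-94249 + (-1*21*(-185) - 48)) - 39774 = (-94249 + (-21*(-185) - 48)) - 39774 = (-94249 + (3885 - 48)) - 39774 = (-94249 + 3837) - 39774 = -90412 - 39774 = -130186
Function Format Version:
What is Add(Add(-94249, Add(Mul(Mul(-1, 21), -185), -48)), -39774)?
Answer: -130186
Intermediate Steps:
Add(Add(-94249, Add(Mul(Mul(-1, 21), -185), -48)), -39774) = Add(Add(-94249, Add(Mul(-21, -185), -48)), -39774) = Add(Add(-94249, Add(3885, -48)), -39774) = Add(Add(-94249, 3837), -39774) = Add(-90412, -39774) = -130186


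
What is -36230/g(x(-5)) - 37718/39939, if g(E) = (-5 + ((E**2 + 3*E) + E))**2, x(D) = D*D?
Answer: -700000039/690145920 ≈ -1.0143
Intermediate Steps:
x(D) = D**2
g(E) = (-5 + E**2 + 4*E)**2 (g(E) = (-5 + (E**2 + 4*E))**2 = (-5 + E**2 + 4*E)**2)
-36230/g(x(-5)) - 37718/39939 = -36230/(-5 + ((-5)**2)**2 + 4*(-5)**2)**2 - 37718/39939 = -36230/(-5 + 25**2 + 4*25)**2 - 37718*1/39939 = -36230/(-5 + 625 + 100)**2 - 37718/39939 = -36230/(720**2) - 37718/39939 = -36230/518400 - 37718/39939 = -36230*1/518400 - 37718/39939 = -3623/51840 - 37718/39939 = -700000039/690145920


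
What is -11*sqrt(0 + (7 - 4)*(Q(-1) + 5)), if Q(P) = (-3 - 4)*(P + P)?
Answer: -11*sqrt(57) ≈ -83.048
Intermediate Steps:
Q(P) = -14*P
-11*sqrt(0 + (7 - 4)*(Q(-1) + 5)) = -11*sqrt(0 + (7 - 4)*(-14*(-1) + 5)) = -11*sqrt(0 + 3*(14 + 5)) = -11*sqrt(0 + 3*19) = -11*sqrt(0 + 57) = -11*sqrt(57)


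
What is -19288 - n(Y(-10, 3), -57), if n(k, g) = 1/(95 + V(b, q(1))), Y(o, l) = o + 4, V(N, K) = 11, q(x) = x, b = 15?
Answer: -2044529/106 ≈ -19288.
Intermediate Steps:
Y(o, l) = 4 + o
n(k, g) = 1/106 (n(k, g) = 1/(95 + 11) = 1/106)
-19288 - n(Y(-10, 3), -57) = -19288 - 1*1/106 = -19288 - 1/106 = -2044529/106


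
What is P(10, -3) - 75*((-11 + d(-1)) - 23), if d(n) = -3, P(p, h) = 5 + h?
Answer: 2777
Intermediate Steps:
P(10, -3) - 75*((-11 + d(-1)) - 23) = (5 - 3) - 75*((-11 - 3) - 23) = 2 - 75*(-14 - 23) = 2 - 75*(-37) = 2 + 2775 = 2777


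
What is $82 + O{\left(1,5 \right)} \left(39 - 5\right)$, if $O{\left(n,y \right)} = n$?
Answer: $116$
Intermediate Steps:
$82 + O{\left(1,5 \right)} \left(39 - 5\right) = 82 + 1 \left(39 - 5\right) = 82 + 1 \cdot 34 = 82 + 34 = 116$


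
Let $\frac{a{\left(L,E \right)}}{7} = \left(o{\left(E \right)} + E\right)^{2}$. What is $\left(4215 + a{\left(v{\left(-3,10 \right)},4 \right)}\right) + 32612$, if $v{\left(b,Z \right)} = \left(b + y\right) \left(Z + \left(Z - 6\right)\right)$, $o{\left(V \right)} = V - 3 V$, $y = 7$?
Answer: $36939$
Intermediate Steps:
$o{\left(V \right)} = - 2 V$
$v{\left(b,Z \right)} = \left(-6 + 2 Z\right) \left(7 + b\right)$ ($v{\left(b,Z \right)} = \left(b + 7\right) \left(Z + \left(Z - 6\right)\right) = \left(7 + b\right) \left(Z + \left(Z - 6\right)\right) = \left(7 + b\right) \left(Z + \left(-6 + Z\right)\right) = \left(7 + b\right) \left(-6 + 2 Z\right) = \left(-6 + 2 Z\right) \left(7 + b\right)$)
$a{\left(L,E \right)} = 7 E^{2}$ ($a{\left(L,E \right)} = 7 \left(- 2 E + E\right)^{2} = 7 \left(- E\right)^{2} = 7 E^{2}$)
$\left(4215 + a{\left(v{\left(-3,10 \right)},4 \right)}\right) + 32612 = \left(4215 + 7 \cdot 4^{2}\right) + 32612 = \left(4215 + 7 \cdot 16\right) + 32612 = \left(4215 + 112\right) + 32612 = 4327 + 32612 = 36939$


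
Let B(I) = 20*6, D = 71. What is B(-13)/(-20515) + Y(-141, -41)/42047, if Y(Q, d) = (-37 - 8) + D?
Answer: -902450/172518841 ≈ -0.0052310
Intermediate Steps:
B(I) = 120
Y(Q, d) = 26 (Y(Q, d) = (-37 - 8) + 71 = -45 + 71 = 26)
B(-13)/(-20515) + Y(-141, -41)/42047 = 120/(-20515) + 26/42047 = 120*(-1/20515) + 26*(1/42047) = -24/4103 + 26/42047 = -902450/172518841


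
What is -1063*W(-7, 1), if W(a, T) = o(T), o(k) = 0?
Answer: 0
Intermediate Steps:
W(a, T) = 0
-1063*W(-7, 1) = -1063*0 = 0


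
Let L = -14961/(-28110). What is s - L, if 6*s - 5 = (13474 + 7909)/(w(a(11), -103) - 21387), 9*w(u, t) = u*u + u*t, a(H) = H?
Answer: 147225497/1087828890 ≈ 0.13534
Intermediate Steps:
w(u, t) = u**2/9 + t*u/9 (w(u, t) = (u*u + u*t)/9 = (u**2 + t*u)/9 = u**2/9 + t*u/9)
s = 387514/580485 (s = 5/6 + ((13474 + 7909)/((1/9)*11*(-103 + 11) - 21387))/6 = 5/6 + (21383/((1/9)*11*(-92) - 21387))/6 = 5/6 + (21383/(-1012/9 - 21387))/6 = 5/6 + (21383/(-193495/9))/6 = 5/6 + (21383*(-9/193495))/6 = 5/6 + (1/6)*(-192447/193495) = 5/6 - 64149/386990 = 387514/580485 ≈ 0.66757)
L = 4987/9370 (L = -14961*(-1/28110) = 4987/9370 ≈ 0.53223)
s - L = 387514/580485 - 1*4987/9370 = 387514/580485 - 4987/9370 = 147225497/1087828890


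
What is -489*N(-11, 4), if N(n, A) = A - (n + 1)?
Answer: -6846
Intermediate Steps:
N(n, A) = -1 + A - n (N(n, A) = A - (1 + n) = A + (-1 - n) = -1 + A - n)
-489*N(-11, 4) = -489*(-1 + 4 - 1*(-11)) = -489*(-1 + 4 + 11) = -489*14 = -6846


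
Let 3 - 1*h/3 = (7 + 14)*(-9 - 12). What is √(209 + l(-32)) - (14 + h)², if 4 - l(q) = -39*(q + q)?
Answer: -1811716 + I*√2283 ≈ -1.8117e+6 + 47.781*I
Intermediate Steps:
l(q) = 4 + 78*q (l(q) = 4 - (-39)*(q + q) = 4 - (-39)*2*q = 4 - (-78)*q = 4 + 78*q)
h = 1332 (h = 9 - 3*(7 + 14)*(-9 - 12) = 9 - 63*(-21) = 9 - 3*(-441) = 9 + 1323 = 1332)
√(209 + l(-32)) - (14 + h)² = √(209 + (4 + 78*(-32))) - (14 + 1332)² = √(209 + (4 - 2496)) - 1*1346² = √(209 - 2492) - 1*1811716 = √(-2283) - 1811716 = I*√2283 - 1811716 = -1811716 + I*√2283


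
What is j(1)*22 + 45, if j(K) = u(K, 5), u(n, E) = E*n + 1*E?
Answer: 265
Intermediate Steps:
u(n, E) = E + E*n (u(n, E) = E*n + E = E + E*n)
j(K) = 5 + 5*K (j(K) = 5*(1 + K) = 5 + 5*K)
j(1)*22 + 45 = (5 + 5*1)*22 + 45 = (5 + 5)*22 + 45 = 10*22 + 45 = 220 + 45 = 265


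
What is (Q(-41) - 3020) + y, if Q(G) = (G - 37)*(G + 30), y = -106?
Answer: -2268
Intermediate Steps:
Q(G) = (-37 + G)*(30 + G)
(Q(-41) - 3020) + y = ((-1110 + (-41)² - 7*(-41)) - 3020) - 106 = ((-1110 + 1681 + 287) - 3020) - 106 = (858 - 3020) - 106 = -2162 - 106 = -2268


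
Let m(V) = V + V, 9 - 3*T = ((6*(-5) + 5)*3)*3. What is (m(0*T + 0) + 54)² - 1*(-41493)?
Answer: 44409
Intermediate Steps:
T = 78 (T = 3 - (6*(-5) + 5)*3*3/3 = 3 - (-30 + 5)*3*3/3 = 3 - (-25*3)*3/3 = 3 - (-25)*3 = 3 - ⅓*(-225) = 3 + 75 = 78)
m(V) = 2*V
(m(0*T + 0) + 54)² - 1*(-41493) = (2*(0*78 + 0) + 54)² - 1*(-41493) = (2*(0 + 0) + 54)² + 41493 = (2*0 + 54)² + 41493 = (0 + 54)² + 41493 = 54² + 41493 = 2916 + 41493 = 44409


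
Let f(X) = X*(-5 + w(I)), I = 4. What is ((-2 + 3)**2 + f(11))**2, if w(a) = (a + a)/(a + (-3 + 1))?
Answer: 100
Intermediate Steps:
w(a) = 2*a/(-2 + a) (w(a) = (2*a)/(a - 2) = (2*a)/(-2 + a) = 2*a/(-2 + a))
f(X) = -X (f(X) = X*(-5 + 2*4/(-2 + 4)) = X*(-5 + 2*4/2) = X*(-5 + 2*4*(1/2)) = X*(-5 + 4) = X*(-1) = -X)
((-2 + 3)**2 + f(11))**2 = ((-2 + 3)**2 - 1*11)**2 = (1**2 - 11)**2 = (1 - 11)**2 = (-10)**2 = 100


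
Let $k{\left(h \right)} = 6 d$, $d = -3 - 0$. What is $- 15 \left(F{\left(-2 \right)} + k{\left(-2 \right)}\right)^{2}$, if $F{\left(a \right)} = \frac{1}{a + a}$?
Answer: $- \frac{79935}{16} \approx -4995.9$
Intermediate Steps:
$d = -3$ ($d = -3 + 0 = -3$)
$F{\left(a \right)} = \frac{1}{2 a}$
$k{\left(h \right)} = -18$ ($k{\left(h \right)} = 6 \left(-3\right) = -18$)
$- 15 \left(F{\left(-2 \right)} + k{\left(-2 \right)}\right)^{2} = - 15 \left(\frac{1}{2 \left(-2\right)} - 18\right)^{2} = - 15 \left(\frac{1}{2} \left(- \frac{1}{2}\right) - 18\right)^{2} = - 15 \left(- \frac{1}{4} - 18\right)^{2} = - 15 \left(- \frac{73}{4}\right)^{2} = \left(-15\right) \frac{5329}{16} = - \frac{79935}{16}$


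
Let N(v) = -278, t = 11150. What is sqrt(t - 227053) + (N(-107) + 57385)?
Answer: 57107 + I*sqrt(215903) ≈ 57107.0 + 464.65*I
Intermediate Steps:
sqrt(t - 227053) + (N(-107) + 57385) = sqrt(11150 - 227053) + (-278 + 57385) = sqrt(-215903) + 57107 = I*sqrt(215903) + 57107 = 57107 + I*sqrt(215903)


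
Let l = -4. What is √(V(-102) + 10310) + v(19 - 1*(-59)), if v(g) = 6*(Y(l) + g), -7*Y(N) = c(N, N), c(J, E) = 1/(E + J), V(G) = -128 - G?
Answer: 13107/28 + 2*√2571 ≈ 569.52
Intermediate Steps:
Y(N) = -1/(14*N) (Y(N) = -1/(7*(N + N)) = -1/(2*N)/7 = -1/(14*N))
v(g) = 3/28 + 6*g (v(g) = 6*(-1/14/(-4) + g) = 6*(-1/14*(-¼) + g) = 6*(1/56 + g) = 3/28 + 6*g)
√(V(-102) + 10310) + v(19 - 1*(-59)) = √((-128 - 1*(-102)) + 10310) + (3/28 + 6*(19 - 1*(-59))) = √((-128 + 102) + 10310) + (3/28 + 6*(19 + 59)) = √(-26 + 10310) + (3/28 + 6*78) = √10284 + (3/28 + 468) = 2*√2571 + 13107/28 = 13107/28 + 2*√2571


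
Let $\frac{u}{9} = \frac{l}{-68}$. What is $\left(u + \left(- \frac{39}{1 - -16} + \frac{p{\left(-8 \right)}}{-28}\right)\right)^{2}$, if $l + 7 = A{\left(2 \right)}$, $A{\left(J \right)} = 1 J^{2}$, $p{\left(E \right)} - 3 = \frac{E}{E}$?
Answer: $\frac{942841}{226576} \approx 4.1613$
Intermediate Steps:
$p{\left(E \right)} = 4$ ($p{\left(E \right)} = 3 + \frac{E}{E} = 3 + 1 = 4$)
$A{\left(J \right)} = J^{2}$
$l = -3$ ($l = -7 + 2^{2} = -7 + 4 = -3$)
$u = \frac{27}{68}$ ($u = 9 \left(- \frac{3}{-68}\right) = 9 \left(\left(-3\right) \left(- \frac{1}{68}\right)\right) = 9 \cdot \frac{3}{68} = \frac{27}{68} \approx 0.39706$)
$\left(u + \left(- \frac{39}{1 - -16} + \frac{p{\left(-8 \right)}}{-28}\right)\right)^{2} = \left(\frac{27}{68} + \left(- \frac{39}{1 - -16} + \frac{4}{-28}\right)\right)^{2} = \left(\frac{27}{68} + \left(- \frac{39}{1 + 16} + 4 \left(- \frac{1}{28}\right)\right)\right)^{2} = \left(\frac{27}{68} - \left(\frac{1}{7} + \frac{39}{17}\right)\right)^{2} = \left(\frac{27}{68} - \frac{290}{119}\right)^{2} = \left(- \frac{971}{476}\right)^{2} = \frac{942841}{226576}$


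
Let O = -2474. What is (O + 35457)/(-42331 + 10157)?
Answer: -32983/32174 ≈ -1.0251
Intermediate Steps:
(O + 35457)/(-42331 + 10157) = (-2474 + 35457)/(-42331 + 10157) = 32983/(-32174) = 32983*(-1/32174) = -32983/32174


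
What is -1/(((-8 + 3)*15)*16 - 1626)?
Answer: 1/2826 ≈ 0.00035386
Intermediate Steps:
-1/(((-8 + 3)*15)*16 - 1626) = -1/(-5*15*16 - 1626) = -1/(-75*16 - 1626) = -1/(-1200 - 1626) = -1/(-2826) = -1*(-1/2826) = 1/2826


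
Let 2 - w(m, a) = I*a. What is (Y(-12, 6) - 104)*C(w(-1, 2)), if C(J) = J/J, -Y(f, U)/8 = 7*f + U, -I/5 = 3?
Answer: 520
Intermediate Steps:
I = -15 (I = -5*3 = -15)
w(m, a) = 2 + 15*a (w(m, a) = 2 - (-15)*a = 2 + 15*a)
Y(f, U) = -56*f - 8*U (Y(f, U) = -8*(7*f + U) = -8*(U + 7*f) = -56*f - 8*U)
C(J) = 1
(Y(-12, 6) - 104)*C(w(-1, 2)) = ((-56*(-12) - 8*6) - 104)*1 = ((672 - 48) - 104)*1 = (624 - 104)*1 = 520*1 = 520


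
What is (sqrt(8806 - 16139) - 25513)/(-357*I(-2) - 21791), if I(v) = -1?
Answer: 25513/21434 - I*sqrt(7333)/21434 ≈ 1.1903 - 0.0039952*I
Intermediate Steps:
(sqrt(8806 - 16139) - 25513)/(-357*I(-2) - 21791) = (sqrt(8806 - 16139) - 25513)/(-357*(-1) - 21791) = (sqrt(-7333) - 25513)/(357 - 21791) = (I*sqrt(7333) - 25513)/(-21434) = (-25513 + I*sqrt(7333))*(-1/21434) = 25513/21434 - I*sqrt(7333)/21434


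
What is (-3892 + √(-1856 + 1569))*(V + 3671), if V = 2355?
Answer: -23453192 + 6026*I*√287 ≈ -2.3453e+7 + 1.0209e+5*I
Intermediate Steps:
(-3892 + √(-1856 + 1569))*(V + 3671) = (-3892 + √(-1856 + 1569))*(2355 + 3671) = (-3892 + √(-287))*6026 = (-3892 + I*√287)*6026 = -23453192 + 6026*I*√287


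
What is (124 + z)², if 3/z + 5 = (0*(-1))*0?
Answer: 380689/25 ≈ 15228.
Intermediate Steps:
z = -⅗ (z = 3/(-5 + (0*(-1))*0) = 3/(-5 + 0*0) = 3/(-5 + 0) = 3/(-5) = 3*(-⅕) = -⅗ ≈ -0.60000)
(124 + z)² = (124 - ⅗)² = (617/5)² = 380689/25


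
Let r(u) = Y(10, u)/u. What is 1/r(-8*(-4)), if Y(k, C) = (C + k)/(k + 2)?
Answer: 64/7 ≈ 9.1429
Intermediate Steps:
Y(k, C) = (C + k)/(2 + k)
r(u) = (⅚ + u/12)/u (r(u) = ((u + 10)/(2 + 10))/u = ((10 + u)/12)/u = (⅚ + u/12)/u)
1/r(-8*(-4)) = 1/((10 - 8*(-4))/(12*((-8*(-4))))) = 1/((1/12)*(10 + 32)/32) = 1/((1/12)*(1/32)*42) = 1/(7/64) = 64/7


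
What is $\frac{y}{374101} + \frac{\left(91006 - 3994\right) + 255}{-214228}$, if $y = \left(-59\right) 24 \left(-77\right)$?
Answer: $- \frac{1326994953}{11448987004} \approx -0.11591$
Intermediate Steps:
$y = 109032$ ($y = \left(-1416\right) \left(-77\right) = 109032$)
$\frac{y}{374101} + \frac{\left(91006 - 3994\right) + 255}{-214228} = \frac{109032}{374101} + \frac{\left(91006 - 3994\right) + 255}{-214228} = 109032 \cdot \frac{1}{374101} + \left(87012 + 255\right) \left(- \frac{1}{214228}\right) = \frac{15576}{53443} + 87267 \left(- \frac{1}{214228}\right) = \frac{15576}{53443} - \frac{87267}{214228} = - \frac{1326994953}{11448987004}$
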